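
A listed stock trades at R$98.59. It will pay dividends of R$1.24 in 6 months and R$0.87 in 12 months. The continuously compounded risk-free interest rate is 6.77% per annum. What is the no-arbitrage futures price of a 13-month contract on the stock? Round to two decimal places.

R$103.93

PV(dividends) I = 1.24·e^(−0.0677·6/12) + 0.87·e^(−0.0677·12/12)
I = 1.1987 + 0.8131 = 2.0118
F = (S − I)·e^(rT) = (98.59 − 2.0118) · e^(0.0677·13/12)
= 96.5782 · e^0.073342 = 96.5782 × 1.076098 = R$103.93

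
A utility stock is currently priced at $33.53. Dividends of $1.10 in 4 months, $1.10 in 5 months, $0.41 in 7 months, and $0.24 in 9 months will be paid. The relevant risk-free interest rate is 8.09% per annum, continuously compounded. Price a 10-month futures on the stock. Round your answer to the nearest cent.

$32.93

PV(dividends) I = 1.10·e^(−0.0809·4/12) + 1.10·e^(−0.0809·5/12) + 0.41·e^(−0.0809·7/12) + 0.24·e^(−0.0809·9/12)
I = 1.0707 + 1.0635 + 0.3911 + 0.2259 = 2.7512
F = (S − I)·e^(rT) = (33.53 − 2.7512) · e^(0.0809·10/12)
= 30.7788 · e^0.067417 = 30.7788 × 1.069741 = $32.93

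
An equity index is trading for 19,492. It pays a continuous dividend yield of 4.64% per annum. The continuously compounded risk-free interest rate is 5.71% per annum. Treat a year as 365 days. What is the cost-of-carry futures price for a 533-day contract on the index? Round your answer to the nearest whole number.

19,799

F = S·e^((r − q)T) = 19492 · e^((0.0571 − 0.0464) × 533/365)
= 19492 · e^0.015625 = 19492 × 1.015748
F = 19,799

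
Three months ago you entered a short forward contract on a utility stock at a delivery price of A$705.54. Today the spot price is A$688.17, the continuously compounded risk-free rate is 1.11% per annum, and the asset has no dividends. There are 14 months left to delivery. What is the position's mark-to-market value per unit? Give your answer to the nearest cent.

A$8.29

Current fair forward for the remaining 14 months: F = S·e^(r·T), r = 0.0111
F = 688.17 · e^(0.0111 × 14/12) = 688.17 × 1.013034 = 697.1396
Value of long forward = (F − K)·e^(−rT) = (697.1396 − 705.54) · e^(−0.0111·14/12)
= -8.4004 × 0.987133 = -8.29
Short position value = −(long value) = A$8.29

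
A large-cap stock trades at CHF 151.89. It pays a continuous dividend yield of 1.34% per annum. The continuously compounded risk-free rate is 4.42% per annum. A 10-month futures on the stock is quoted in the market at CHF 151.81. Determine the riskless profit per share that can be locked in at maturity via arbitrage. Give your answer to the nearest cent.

CHF 4.03 per share

Fair futures: F* = S·e^(carry·T), with carry = (r − q) = 0.0442 − 0.0134 = 0.0308
F* = 151.89 · e^(0.0308 × 10/12) = 151.89 · e^0.025667 = 151.89 × 1.025999 = CHF 155.8390
Market CHF 151.81 < fair CHF 155.8390: forward underpriced → reverse cash-and-carry (short spot, go long the forward).
At maturity, profit = |F_mkt − F*| = |151.81 − 155.8390| = CHF 4.03 per share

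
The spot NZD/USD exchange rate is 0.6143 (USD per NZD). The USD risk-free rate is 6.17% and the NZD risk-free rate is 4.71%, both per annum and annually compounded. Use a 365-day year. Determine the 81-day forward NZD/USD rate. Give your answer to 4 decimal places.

0.6162

By covered interest parity, F = S · (1+r_USD)^T / (1+r_NZD)^T
= 0.6143 × 1.013375 / 1.010266 = 0.6143 × 1.003077
F = 0.6162 USD per NZD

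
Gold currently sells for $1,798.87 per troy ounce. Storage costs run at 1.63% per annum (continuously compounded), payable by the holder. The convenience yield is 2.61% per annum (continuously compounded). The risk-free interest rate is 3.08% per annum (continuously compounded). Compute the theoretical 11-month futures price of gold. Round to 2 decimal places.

Net carry = r + u − y = 0.0308 + 0.0163 − 0.0261 = 0.0210
F = S·e^((r+u−y)T) = 1798.87 · e^(0.0210 × 11/12) = 1798.87 · e^0.01925000
= 1798.87 × 1.01943648 = $1,833.83 per troy ounce

$1,833.83 per troy ounce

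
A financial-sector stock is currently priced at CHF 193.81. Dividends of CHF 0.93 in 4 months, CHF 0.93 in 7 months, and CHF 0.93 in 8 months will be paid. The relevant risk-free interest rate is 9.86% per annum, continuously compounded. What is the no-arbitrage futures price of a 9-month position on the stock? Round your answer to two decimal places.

PV(dividends) I = 0.93·e^(−0.0986·4/12) + 0.93·e^(−0.0986·7/12) + 0.93·e^(−0.0986·8/12)
I = 0.8999 + 0.8780 + 0.8708 = 2.6487
F = (S − I)·e^(rT) = (193.81 − 2.6487) · e^(0.0986·9/12)
= 191.1613 · e^0.073950 = 191.1613 × 1.076753 = CHF 205.83

CHF 205.83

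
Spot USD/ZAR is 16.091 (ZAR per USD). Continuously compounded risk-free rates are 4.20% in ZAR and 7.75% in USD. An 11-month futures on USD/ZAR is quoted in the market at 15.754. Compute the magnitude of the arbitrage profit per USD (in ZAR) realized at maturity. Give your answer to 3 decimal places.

Fair futures: F* = S·e^(carry·T), with carry = (r_ZAR − r_USD) = 0.0420 − 0.0775 = -0.0355
F* = 16.091 · e^(-0.0355 × 11/12) = 16.091 · e^-0.032542 = 16.091 × 0.967982 = 15.5758
Market 15.754 > fair 15.5758: forward overpriced → cash-and-carry (buy spot, short the forward).
At maturity, profit = |F_mkt − F*| = |15.754 − 15.5758| = 0.178 per USD (in ZAR)

0.178 per USD (in ZAR)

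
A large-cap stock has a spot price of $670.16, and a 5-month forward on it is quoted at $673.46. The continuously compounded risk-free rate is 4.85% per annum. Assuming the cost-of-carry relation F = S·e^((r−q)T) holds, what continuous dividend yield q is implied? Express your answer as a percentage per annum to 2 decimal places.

From F = S·e^((r−q)T): (r − q) = ln(F/S)/T
ln(673.46/670.16) = ln(1.004924) = 0.004912
(r − q) = 0.004912 / (5/12) = 0.011789
q = r − ln(F/S)/T = 0.0485 − 0.011789 = 0.036711
q = 3.67%

3.67%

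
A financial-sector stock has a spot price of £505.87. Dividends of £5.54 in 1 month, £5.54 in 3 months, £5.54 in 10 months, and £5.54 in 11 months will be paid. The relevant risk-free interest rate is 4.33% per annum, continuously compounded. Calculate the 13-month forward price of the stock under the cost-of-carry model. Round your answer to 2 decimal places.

PV(dividends) I = 5.54·e^(−0.0433·1/12) + 5.54·e^(−0.0433·3/12) + 5.54·e^(−0.0433·10/12) + 5.54·e^(−0.0433·11/12)
I = 5.5200 + 5.4804 + 5.3437 + 5.3244 = 21.6685
F = (S − I)·e^(rT) = (505.87 − 21.6685) · e^(0.0433·13/12)
= 484.2015 · e^0.046908 = 484.2015 × 1.048026 = £507.46

£507.46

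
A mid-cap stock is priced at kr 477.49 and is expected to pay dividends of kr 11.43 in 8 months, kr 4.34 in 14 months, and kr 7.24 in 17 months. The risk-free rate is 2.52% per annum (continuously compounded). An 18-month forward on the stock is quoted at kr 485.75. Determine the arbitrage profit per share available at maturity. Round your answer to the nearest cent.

kr 13.17 per share

PV(dividends) I = 11.43·e^(−0.0252·8/12) + 4.34·e^(−0.0252·14/12) + 7.24·e^(−0.0252·17/12) = 22.4399
Fair forward F* = (S − I)·e^(rT) = (477.49 − 22.4399)·e^0.037800 = 455.0501 × 1.038524 = 472.5805
Market kr 485.75 > fair 472.5805: forward overpriced → cash-and-carry (borrow at r, buy the stock and collect the dividends, short the forward).
Profit at T = |F_mkt − F*| = |485.75 − 472.5805| = kr 13.17 per share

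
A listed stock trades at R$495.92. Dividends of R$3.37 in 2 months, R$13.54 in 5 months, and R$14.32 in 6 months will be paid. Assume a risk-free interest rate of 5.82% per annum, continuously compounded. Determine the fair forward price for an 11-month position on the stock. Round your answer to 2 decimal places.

PV(dividends) I = 3.37·e^(−0.0582·2/12) + 13.54·e^(−0.0582·5/12) + 14.32·e^(−0.0582·6/12)
I = 3.3375 + 13.2156 + 13.9093 = 30.4624
F = (S − I)·e^(rT) = (495.92 − 30.4624) · e^(0.0582·11/12)
= 465.4576 · e^0.053350 = 465.4576 × 1.054799 = R$490.96

R$490.96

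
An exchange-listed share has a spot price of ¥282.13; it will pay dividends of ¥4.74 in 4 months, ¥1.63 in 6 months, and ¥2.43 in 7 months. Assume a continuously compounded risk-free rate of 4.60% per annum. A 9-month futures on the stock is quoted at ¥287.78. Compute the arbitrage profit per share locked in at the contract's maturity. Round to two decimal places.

PV(dividends) I = 4.74·e^(−0.0460·4/12) + 1.63·e^(−0.0460·6/12) + 2.43·e^(−0.0460·7/12) = 8.6265
Fair futures F* = (S − I)·e^(rT) = (282.13 − 8.6265)·e^0.034500 = 273.5035 × 1.035102 = 283.1040
Market ¥287.78 > fair 283.1040: forward overpriced → cash-and-carry (borrow at r, buy the stock and collect the dividends, short the forward).
Profit at T = |F_mkt − F*| = |287.78 − 283.1040| = ¥4.68 per share

¥4.68 per share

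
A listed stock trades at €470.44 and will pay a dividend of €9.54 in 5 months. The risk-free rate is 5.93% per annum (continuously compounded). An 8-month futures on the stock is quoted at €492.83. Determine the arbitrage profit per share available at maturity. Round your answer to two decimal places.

PV(dividends) I = 9.54·e^(−0.0593·5/12) = 9.3072
Fair futures F* = (S − I)·e^(rT) = (470.44 − 9.3072)·e^0.039533 = 461.1328 × 1.040325 = 479.7280
Market €492.83 > fair 479.7280: forward overpriced → cash-and-carry (borrow at r, buy the stock and collect the dividends, short the forward).
Profit at T = |F_mkt − F*| = |492.83 − 479.7280| = €13.10 per share

€13.10 per share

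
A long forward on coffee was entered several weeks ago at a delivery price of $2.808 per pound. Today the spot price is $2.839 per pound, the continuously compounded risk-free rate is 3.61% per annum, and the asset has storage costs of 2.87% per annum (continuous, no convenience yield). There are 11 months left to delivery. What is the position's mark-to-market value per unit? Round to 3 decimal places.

$0.198 per pound

Current fair forward for the remaining 11 months: F = S·e^((r + u)·T), (r + u) = 0.0361 + 0.0287 = 0.0648
F = 2.839 · e^(0.0648 × 11/12) = 2.839 × 1.061200 = 3.0127
Value of long forward = (F − K)·e^(−rT) = (3.0127 − 2.808) · e^(−0.0361·11/12)
= 0.2047 × 0.967450 = 0.198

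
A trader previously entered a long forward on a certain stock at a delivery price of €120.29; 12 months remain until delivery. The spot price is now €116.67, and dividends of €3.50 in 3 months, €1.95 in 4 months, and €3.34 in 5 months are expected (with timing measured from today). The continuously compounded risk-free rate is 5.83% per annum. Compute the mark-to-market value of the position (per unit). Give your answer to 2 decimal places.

-€5.43

PV(remaining dividends) I = 3.50·e^(−0.0583·3/12) + 1.95·e^(−0.0583·4/12) + 3.34·e^(−0.0583·5/12) = 8.6217
Current forward F = (S − I)·e^(rT) = (116.67 − 8.6217)·e^(0.0583·12/12) = 108.0483 × 1.060033 = 114.5348
Value (long) = (F − K)·e^(−rT) = (114.5348 − 120.29) × 0.943367 = -5.4293
Value = -€5.43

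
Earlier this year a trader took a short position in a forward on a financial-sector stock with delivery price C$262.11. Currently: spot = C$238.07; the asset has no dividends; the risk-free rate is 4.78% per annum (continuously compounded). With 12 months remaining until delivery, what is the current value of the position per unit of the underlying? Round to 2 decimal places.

Current fair forward for the remaining 12 months: F = S·e^(r·T), r = 0.0478
F = 238.07 · e^(0.0478 × 12/12) = 238.07 × 1.048961 = 249.7261
Value of long forward = (F − K)·e^(−rT) = (249.7261 − 262.11) · e^(−0.0478·12/12)
= -12.3839 × 0.953324 = -11.81
Short position value = −(long value) = C$11.81

C$11.81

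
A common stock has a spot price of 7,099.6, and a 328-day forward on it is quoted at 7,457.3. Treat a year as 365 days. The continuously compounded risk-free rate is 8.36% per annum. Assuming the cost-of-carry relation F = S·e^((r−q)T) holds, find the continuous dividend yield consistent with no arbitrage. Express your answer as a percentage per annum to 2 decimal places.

From F = S·e^((r−q)T): (r − q) = ln(F/S)/T
ln(7457.3/7099.6) = ln(1.050383) = 0.049155
(r − q) = 0.049155 / (328/365) = 0.054700
q = r − ln(F/S)/T = 0.0836 − 0.054700 = 0.028900
q = 2.89%

2.89%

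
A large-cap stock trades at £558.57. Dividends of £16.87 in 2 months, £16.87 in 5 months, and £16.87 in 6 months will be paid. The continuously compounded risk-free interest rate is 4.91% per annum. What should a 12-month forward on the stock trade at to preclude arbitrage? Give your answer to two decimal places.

PV(dividends) I = 16.87·e^(−0.0491·2/12) + 16.87·e^(−0.0491·5/12) + 16.87·e^(−0.0491·6/12)
I = 16.7325 + 16.5284 + 16.4609 = 49.7218
F = (S − I)·e^(rT) = (558.57 − 49.7218) · e^(0.0491·12/12)
= 508.8482 · e^0.049100 = 508.8482 × 1.050325 = £534.46

£534.46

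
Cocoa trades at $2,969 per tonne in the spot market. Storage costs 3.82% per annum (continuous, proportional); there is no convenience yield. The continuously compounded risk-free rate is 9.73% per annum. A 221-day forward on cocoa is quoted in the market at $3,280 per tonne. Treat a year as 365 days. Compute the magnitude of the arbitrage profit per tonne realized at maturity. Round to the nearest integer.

Fair forward: F* = S·e^(carry·T), with carry = (r + u) = 0.0973 + 0.0382 = 0.1355
F* = 2969 · e^(0.1355 × 221/365) = 2969 · e^0.082042 = 2969 × 1.085501 = $3222.8525
Market $3280 > fair $3222.8525: forward overpriced → cash-and-carry (buy spot, short the forward).
At maturity, profit = |F_mkt − F*| = |3280 − 3222.8525| = $57 per tonne

$57 per tonne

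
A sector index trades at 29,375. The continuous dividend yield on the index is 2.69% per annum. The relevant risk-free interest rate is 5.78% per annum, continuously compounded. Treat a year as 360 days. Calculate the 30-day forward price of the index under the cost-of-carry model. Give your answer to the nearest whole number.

29,451

F = S·e^((r − q)T) = 29375 · e^((0.0578 − 0.0269) × 30/360)
= 29375 · e^0.002575 = 29375 × 1.002578
F = 29,451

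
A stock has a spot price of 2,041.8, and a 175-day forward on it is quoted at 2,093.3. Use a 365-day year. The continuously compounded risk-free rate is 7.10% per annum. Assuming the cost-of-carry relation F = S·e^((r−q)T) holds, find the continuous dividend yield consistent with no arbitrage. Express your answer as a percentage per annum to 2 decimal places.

From F = S·e^((r−q)T): (r − q) = ln(F/S)/T
ln(2093.3/2041.8) = ln(1.025223) = 0.024910
(r − q) = 0.024910 / (175/365) = 0.051955
q = r − ln(F/S)/T = 0.0710 − 0.051955 = 0.019045
q = 1.90%

1.90%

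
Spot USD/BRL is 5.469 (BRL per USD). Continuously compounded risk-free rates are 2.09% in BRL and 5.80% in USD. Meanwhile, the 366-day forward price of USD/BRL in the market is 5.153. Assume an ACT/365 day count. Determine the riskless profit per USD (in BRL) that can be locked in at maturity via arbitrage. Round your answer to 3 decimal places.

Fair forward: F* = S·e^(carry·T), with carry = (r_BRL − r_USD) = 0.0209 − 0.0580 = -0.0371
F* = 5.469 · e^(-0.0371 × 366/365) = 5.469 · e^-0.037202 = 5.469 × 0.963481 = 5.2693
Market 5.153 < fair 5.2693: forward underpriced → reverse cash-and-carry (short spot, go long the forward).
At maturity, profit = |F_mkt − F*| = |5.153 − 5.2693| = 0.116 per USD (in BRL)

0.116 per USD (in BRL)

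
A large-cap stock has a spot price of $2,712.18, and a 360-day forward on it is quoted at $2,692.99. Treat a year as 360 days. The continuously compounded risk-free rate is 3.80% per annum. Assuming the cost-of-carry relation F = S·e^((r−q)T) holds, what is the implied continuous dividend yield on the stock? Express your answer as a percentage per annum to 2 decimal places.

4.51%

From F = S·e^((r−q)T): (r − q) = ln(F/S)/T
ln(2692.99/2712.18) = ln(0.992925) = -0.007100
(r − q) = -0.007100 / (360/360) = -0.007100
q = r − ln(F/S)/T = 0.0380 + 0.007100 = 0.045100
q = 4.51%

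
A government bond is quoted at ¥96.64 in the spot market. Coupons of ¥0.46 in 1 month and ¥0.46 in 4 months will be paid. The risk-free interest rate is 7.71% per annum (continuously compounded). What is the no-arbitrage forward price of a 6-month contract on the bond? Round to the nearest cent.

PV(coupons) I = 0.46·e^(−0.0771·1/12) + 0.46·e^(−0.0771·4/12)
I = 0.4571 + 0.4483 = 0.9054
F = (S − I)·e^(rT) = (96.64 − 0.9054) · e^(0.0771·6/12)
= 95.7346 · e^0.038550 = 95.7346 × 1.039303 = ¥99.50

¥99.50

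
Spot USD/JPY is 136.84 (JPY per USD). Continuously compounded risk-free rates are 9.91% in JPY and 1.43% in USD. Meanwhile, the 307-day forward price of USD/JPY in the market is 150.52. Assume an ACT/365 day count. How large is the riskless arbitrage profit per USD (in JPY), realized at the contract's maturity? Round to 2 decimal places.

Fair forward: F* = S·e^(carry·T), with carry = (r_JPY − r_USD) = 0.0991 − 0.0143 = 0.0848
F* = 136.84 · e^(0.0848 × 307/365) = 136.84 · e^0.071325 = 136.84 × 1.073930 = 146.9566
Market 150.52 > fair 146.9566: forward overpriced → cash-and-carry (buy spot, short the forward).
At maturity, profit = |F_mkt − F*| = |150.52 − 146.9566| = 3.56 per USD (in JPY)

3.56 per USD (in JPY)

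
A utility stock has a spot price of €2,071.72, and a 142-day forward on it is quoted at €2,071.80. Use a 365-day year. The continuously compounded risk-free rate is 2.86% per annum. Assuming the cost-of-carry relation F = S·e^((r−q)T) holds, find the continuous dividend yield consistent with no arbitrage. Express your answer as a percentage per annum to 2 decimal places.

From F = S·e^((r−q)T): (r − q) = ln(F/S)/T
ln(2071.80/2071.72) = ln(1.000039) = 0.000039
(r − q) = 0.000039 / (142/365) = 0.000100
q = r − ln(F/S)/T = 0.0286 − 0.000100 = 0.028500
q = 2.85%

2.85%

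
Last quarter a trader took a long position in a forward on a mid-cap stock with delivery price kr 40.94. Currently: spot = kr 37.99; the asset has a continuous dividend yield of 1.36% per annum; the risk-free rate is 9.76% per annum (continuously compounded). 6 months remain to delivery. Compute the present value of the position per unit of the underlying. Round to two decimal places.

-kr 1.26

Current fair forward for the remaining 6 months: F = S·e^((r − q)·T), (r − q) = 0.0976 − 0.0136 = 0.0840
F = 37.99 · e^(0.0840 × 6/12) = 37.99 × 1.042894 = 39.6195
Value of long forward = (F − K)·e^(−rT) = (39.6195 − 40.94) · e^(−0.0976·6/12)
= -1.3205 × 0.952372 = -1.26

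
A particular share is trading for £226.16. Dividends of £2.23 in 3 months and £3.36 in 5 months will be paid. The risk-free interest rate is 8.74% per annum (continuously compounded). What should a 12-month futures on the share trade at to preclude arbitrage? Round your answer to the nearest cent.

£240.90

PV(dividends) I = 2.23·e^(−0.0874·3/12) + 3.36·e^(−0.0874·5/12)
I = 2.1818 + 3.2398 = 5.4216
F = (S − I)·e^(rT) = (226.16 − 5.4216) · e^(0.0874·12/12)
= 220.7384 · e^0.087400 = 220.7384 × 1.091333 = £240.90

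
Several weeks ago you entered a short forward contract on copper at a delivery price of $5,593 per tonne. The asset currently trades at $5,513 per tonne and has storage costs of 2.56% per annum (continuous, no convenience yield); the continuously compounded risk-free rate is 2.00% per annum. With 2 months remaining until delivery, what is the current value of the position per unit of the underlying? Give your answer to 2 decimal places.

Current fair forward for the remaining 2 months: F = S·e^((r + u)·T), (r + u) = 0.0200 + 0.0256 = 0.0456
F = 5513 · e^(0.0456 × 2/12) = 5513 × 1.00762895 = 5555.0584
Value of long forward = (F − K)·e^(−rT) = (5555.0584 − 5593) · e^(−0.0200·2/12)
= -37.9416 × 0.99667222 = -37.82
Short position value = −(long value) = $37.82

$37.82 per tonne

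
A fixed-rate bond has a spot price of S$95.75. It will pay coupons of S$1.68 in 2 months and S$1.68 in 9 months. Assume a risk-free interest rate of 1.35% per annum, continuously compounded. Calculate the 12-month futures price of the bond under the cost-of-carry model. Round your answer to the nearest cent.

S$93.67

PV(coupons) I = 1.68·e^(−0.0135·2/12) + 1.68·e^(−0.0135·9/12)
I = 1.6762 + 1.6631 = 3.3393
F = (S − I)·e^(rT) = (95.75 − 3.3393) · e^(0.0135·12/12)
= 92.4107 · e^0.013500 = 92.4107 × 1.013592 = S$93.67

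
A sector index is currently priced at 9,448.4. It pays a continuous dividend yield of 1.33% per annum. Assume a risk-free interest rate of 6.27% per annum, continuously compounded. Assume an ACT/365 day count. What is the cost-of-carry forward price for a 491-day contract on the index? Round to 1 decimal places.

F = S·e^((r − q)T) = 9448.4 · e^((0.0627 − 0.0133) × 491/365)
= 9448.4 · e^0.066453 = 9448.4 × 1.068711
F = 10,097.6

10,097.6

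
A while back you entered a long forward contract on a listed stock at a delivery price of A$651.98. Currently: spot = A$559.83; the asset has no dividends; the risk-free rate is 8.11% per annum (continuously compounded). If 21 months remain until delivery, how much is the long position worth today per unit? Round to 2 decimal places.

-A$5.88

Current fair forward for the remaining 21 months: F = S·e^(r·T), r = 0.0811
F = 559.83 · e^(0.0811 × 21/12) = 559.83 × 1.152490 = 645.1985
Value of long forward = (F − K)·e^(−rT) = (645.1985 − 651.98) · e^(−0.0811·21/12)
= -6.7815 × 0.867686 = -5.88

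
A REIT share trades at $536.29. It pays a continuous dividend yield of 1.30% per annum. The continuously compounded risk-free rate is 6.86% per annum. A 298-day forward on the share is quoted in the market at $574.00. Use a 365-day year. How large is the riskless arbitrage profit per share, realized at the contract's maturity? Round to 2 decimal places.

$12.80 per share

Fair forward: F* = S·e^(carry·T), with carry = (r − q) = 0.0686 − 0.0130 = 0.0556
F* = 536.29 · e^(0.0556 × 298/365) = 536.29 · e^0.045394 = 536.29 × 1.046440 = $561.1953
Market $574.00 > fair $561.1953: forward overpriced → cash-and-carry (buy spot, short the forward).
At maturity, profit = |F_mkt − F*| = |574.00 − 561.1953| = $12.80 per share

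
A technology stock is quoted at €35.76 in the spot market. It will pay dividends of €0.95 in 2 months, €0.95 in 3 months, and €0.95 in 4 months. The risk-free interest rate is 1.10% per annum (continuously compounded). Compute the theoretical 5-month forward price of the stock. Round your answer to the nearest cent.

€33.07

PV(dividends) I = 0.95·e^(−0.0110·2/12) + 0.95·e^(−0.0110·3/12) + 0.95·e^(−0.0110·4/12)
I = 0.9483 + 0.9474 + 0.9465 = 2.8422
F = (S − I)·e^(rT) = (35.76 − 2.8422) · e^(0.0110·5/12)
= 32.9178 · e^0.004583 = 32.9178 × 1.004594 = €33.07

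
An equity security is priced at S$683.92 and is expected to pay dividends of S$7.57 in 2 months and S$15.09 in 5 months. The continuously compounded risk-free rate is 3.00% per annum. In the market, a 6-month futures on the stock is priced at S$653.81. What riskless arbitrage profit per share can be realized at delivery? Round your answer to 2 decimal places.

S$17.67 per share

PV(dividends) I = 7.57·e^(−0.0300·2/12) + 15.09·e^(−0.0300·5/12) = 22.4348
Fair futures F* = (S − I)·e^(rT) = (683.92 − 22.4348)·e^0.015000 = 661.4852 × 1.015113 = 671.4822
Market S$653.81 < fair 671.4822: forward underpriced → reverse cash-and-carry (short the stock, invest proceeds at r, pay the dividends, go long the forward).
Profit at T = |F_mkt − F*| = |653.81 − 671.4822| = S$17.67 per share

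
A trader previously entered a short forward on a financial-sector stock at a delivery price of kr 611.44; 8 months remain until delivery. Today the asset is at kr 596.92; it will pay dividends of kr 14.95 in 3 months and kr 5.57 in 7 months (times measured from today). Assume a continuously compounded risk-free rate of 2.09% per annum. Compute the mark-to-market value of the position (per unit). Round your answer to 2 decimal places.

PV(remaining dividends) I = 14.95·e^(−0.0209·3/12) + 5.57·e^(−0.0209·7/12) = 20.3746
Current forward F = (S − I)·e^(rT) = (596.92 − 20.3746)·e^(0.0209·8/12) = 576.5454 × 1.014031 = 584.6349
Value (long) = (F − K)·e^(−rT) = (584.6349 − 611.44) × 0.986163 = -26.4342
Short position value = −(long value) = kr 26.43

kr 26.43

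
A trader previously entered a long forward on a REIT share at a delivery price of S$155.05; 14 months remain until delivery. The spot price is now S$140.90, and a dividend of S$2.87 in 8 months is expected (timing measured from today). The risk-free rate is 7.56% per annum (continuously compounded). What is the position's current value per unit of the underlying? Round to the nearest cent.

PV(remaining dividends) I = 2.87·e^(−0.0756·8/12) = 2.7289
Current forward F = (S − I)·e^(rT) = (140.90 − 2.7289)·e^(0.0756·14/12) = 138.1711 × 1.092207 = 150.9114
Value (long) = (F − K)·e^(−rT) = (150.9114 − 155.05) × 0.915578 = -3.7892
Value = -S$3.79

-S$3.79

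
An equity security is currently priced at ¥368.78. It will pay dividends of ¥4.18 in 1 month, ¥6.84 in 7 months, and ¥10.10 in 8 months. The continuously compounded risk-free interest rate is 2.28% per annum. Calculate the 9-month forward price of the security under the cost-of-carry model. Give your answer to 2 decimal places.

PV(dividends) I = 4.18·e^(−0.0228·1/12) + 6.84·e^(−0.0228·7/12) + 10.10·e^(−0.0228·8/12)
I = 4.1721 + 6.7496 + 9.9476 = 20.8693
F = (S − I)·e^(rT) = (368.78 − 20.8693) · e^(0.0228·9/12)
= 347.9107 · e^0.017100 = 347.9107 × 1.017247 = ¥353.91

¥353.91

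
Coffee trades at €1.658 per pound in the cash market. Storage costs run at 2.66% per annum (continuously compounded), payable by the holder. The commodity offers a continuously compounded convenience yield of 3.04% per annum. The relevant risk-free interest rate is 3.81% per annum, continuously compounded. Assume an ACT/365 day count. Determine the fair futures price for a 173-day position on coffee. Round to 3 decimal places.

€1.685 per pound

Net carry = r + u − y = 0.0381 + 0.0266 − 0.0304 = 0.0343
F = S·e^((r+u−y)T) = 1.658 · e^(0.0343 × 173/365) = 1.658 · e^0.016257
= 1.658 × 1.016390 = €1.685 per pound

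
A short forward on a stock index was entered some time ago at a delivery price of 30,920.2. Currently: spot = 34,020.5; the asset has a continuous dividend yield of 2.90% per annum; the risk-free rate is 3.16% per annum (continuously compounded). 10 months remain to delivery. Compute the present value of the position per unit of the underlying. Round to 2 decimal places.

Current fair forward for the remaining 10 months: F = S·e^((r − q)·T), (r − q) = 0.0316 − 0.0290 = 0.0026
F = 34020.5 · e^(0.0026 × 10/12) = 34020.5 × 1.00216902 = 34094.2911
Value of long forward = (F − K)·e^(−rT) = (34094.2911 − 30920.2) · e^(−0.0316·10/12)
= 3174.0911 × 0.97401037 = 3091.60
Short position value = −(long value) = -3091.60

-3091.60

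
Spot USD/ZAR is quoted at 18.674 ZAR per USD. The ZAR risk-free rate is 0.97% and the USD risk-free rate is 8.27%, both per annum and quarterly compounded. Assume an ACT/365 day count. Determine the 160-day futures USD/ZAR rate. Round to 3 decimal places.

18.092

By covered interest parity, F = S · (1+r_ZAR/4)^(4T) / (1+r_USD/4)^(4T)
= 18.674 × 1.004256 / 1.036534 = 18.674 × 0.968860
F = 18.092 ZAR per USD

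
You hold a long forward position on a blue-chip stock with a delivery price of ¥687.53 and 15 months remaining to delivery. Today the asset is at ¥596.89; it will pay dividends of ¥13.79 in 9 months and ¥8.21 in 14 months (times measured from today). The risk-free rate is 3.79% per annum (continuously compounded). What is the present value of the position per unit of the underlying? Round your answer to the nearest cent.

-¥80.09

PV(remaining dividends) I = 13.79·e^(−0.0379·9/12) + 8.21·e^(−0.0379·14/12) = 21.2584
Current forward F = (S − I)·e^(rT) = (596.89 − 21.2584)·e^(0.0379·15/12) = 575.6316 × 1.048515 = 603.5584
Value (long) = (F − K)·e^(−rT) = (603.5584 − 687.53) × 0.953730 = -80.0862
Value = -¥80.09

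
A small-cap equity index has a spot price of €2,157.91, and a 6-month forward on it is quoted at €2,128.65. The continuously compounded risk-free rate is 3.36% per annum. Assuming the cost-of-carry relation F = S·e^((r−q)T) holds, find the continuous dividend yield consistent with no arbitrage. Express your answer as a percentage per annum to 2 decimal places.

From F = S·e^((r−q)T): (r − q) = ln(F/S)/T
ln(2128.65/2157.91) = ln(0.986441) = -0.013652
(r − q) = -0.013652 / (6/12) = -0.027304
q = r − ln(F/S)/T = 0.0336 + 0.027304 = 0.060904
q = 6.09%

6.09%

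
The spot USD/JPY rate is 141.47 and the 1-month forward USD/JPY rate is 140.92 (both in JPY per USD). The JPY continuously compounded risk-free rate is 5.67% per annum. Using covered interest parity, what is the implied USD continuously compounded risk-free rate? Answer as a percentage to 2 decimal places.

F = S·e^((r_JPY − r_USD)T) ⇒ r_USD = r_JPY − ln(F/S)/T
ln(140.92/141.47) = -0.003895; /(1/12) = -0.046740
r_USD = 0.0567 + 0.046740 = 0.103440
r_USD = 10.34%

10.34%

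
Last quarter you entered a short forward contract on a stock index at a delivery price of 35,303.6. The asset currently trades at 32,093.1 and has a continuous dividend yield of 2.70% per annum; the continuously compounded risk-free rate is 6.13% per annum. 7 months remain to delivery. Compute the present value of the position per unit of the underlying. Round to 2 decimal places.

2471.91

Current fair forward for the remaining 7 months: F = S·e^((r − q)·T), (r − q) = 0.0613 − 0.0270 = 0.0343
F = 32093.1 · e^(0.0343 × 7/12) = 32093.1 × 1.02020984 = 32741.6964
Value of long forward = (F − K)·e^(−rT) = (32741.6964 − 35303.6) · e^(−0.0613·7/12)
= -2561.9036 × 0.96487344 = -2471.91
Short position value = −(long value) = 2471.91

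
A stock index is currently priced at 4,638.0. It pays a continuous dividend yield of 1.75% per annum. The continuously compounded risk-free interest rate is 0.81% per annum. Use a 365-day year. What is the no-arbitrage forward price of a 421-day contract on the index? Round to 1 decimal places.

F = S·e^((r − q)T) = 4638.0 · e^((0.0081 − 0.0175) × 421/365)
= 4638.0 · e^-0.010842 = 4638.0 × 0.989217
F = 4,588.0

4,588.0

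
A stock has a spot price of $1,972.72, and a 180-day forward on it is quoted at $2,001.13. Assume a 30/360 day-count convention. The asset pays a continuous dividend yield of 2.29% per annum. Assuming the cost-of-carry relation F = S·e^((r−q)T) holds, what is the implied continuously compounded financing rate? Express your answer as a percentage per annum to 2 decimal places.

5.15%

From F = S·e^((r−q)T): (r − q) = ln(F/S)/T
ln(2001.13/1972.72) = ln(1.014401) = 0.014298
(r − q) = 0.014298 / (180/360) = 0.028596
r = ln(F/S)/T + q = 0.028596 + 0.0229 = 0.051496
r = 5.15%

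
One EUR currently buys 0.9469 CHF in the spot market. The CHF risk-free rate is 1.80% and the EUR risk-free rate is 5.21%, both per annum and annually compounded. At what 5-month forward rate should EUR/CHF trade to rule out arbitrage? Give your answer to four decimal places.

By covered interest parity, F = S · (1+r_CHF)^T / (1+r_EUR)^T
= 0.9469 × 1.007461 / 1.021387 = 0.9469 × 0.986366
F = 0.9340 CHF per EUR

0.9340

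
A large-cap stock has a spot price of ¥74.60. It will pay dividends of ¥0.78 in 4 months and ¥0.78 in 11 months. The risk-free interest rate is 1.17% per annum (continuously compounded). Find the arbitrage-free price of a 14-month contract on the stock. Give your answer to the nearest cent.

¥74.06

PV(dividends) I = 0.78·e^(−0.0117·4/12) + 0.78·e^(−0.0117·11/12)
I = 0.7770 + 0.7717 = 1.5487
F = (S − I)·e^(rT) = (74.60 − 1.5487) · e^(0.0117·14/12)
= 73.0513 · e^0.013650 = 73.0513 × 1.013744 = ¥74.06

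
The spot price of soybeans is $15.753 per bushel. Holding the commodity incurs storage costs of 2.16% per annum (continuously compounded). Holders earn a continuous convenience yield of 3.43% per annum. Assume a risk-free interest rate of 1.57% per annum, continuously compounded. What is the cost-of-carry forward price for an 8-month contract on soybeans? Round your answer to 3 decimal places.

$15.785 per bushel

Net carry = r + u − y = 0.0157 + 0.0216 − 0.0343 = 0.0030
F = S·e^((r+u−y)T) = 15.753 · e^(0.0030 × 8/12) = 15.753 · e^0.002000
= 15.753 × 1.002002 = $15.785 per bushel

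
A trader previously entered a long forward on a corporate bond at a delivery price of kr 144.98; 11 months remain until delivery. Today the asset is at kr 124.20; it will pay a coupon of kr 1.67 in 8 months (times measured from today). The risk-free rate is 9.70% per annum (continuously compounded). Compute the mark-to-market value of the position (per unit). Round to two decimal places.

-kr 10.01

PV(remaining coupons) I = 1.67·e^(−0.0970·8/12) = 1.5654
Current forward F = (S − I)·e^(rT) = (124.20 − 1.5654)·e^(0.0970·11/12) = 122.6346 × 1.092990 = 134.0384
Value (long) = (F − K)·e^(−rT) = (134.0384 − 144.98) × 0.914922 = -10.0107
Value = -kr 10.01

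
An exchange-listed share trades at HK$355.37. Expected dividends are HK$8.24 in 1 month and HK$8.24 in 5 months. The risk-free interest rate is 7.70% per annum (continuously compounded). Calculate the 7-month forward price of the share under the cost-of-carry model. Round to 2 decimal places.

PV(dividends) I = 8.24·e^(−0.0770·1/12) + 8.24·e^(−0.0770·5/12)
I = 8.1873 + 7.9798 = 16.1671
F = (S − I)·e^(rT) = (355.37 − 16.1671) · e^(0.0770·7/12)
= 339.2029 · e^0.044917 = 339.2029 × 1.045941 = HK$354.79

HK$354.79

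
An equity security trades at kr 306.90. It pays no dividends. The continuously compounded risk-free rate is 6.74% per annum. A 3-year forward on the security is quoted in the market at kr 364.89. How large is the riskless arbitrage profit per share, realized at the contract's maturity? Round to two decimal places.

Fair forward: F* = S·e^(carry·T), with carry = r = 0.0674
F* = 306.90 · e^(0.0674 × 3) = 306.90 · e^0.202200 = 306.90 × 1.224093 = kr 375.6741
Market kr 364.89 < fair kr 375.6741: forward underpriced → reverse cash-and-carry (short spot, go long the forward).
At maturity, profit = |F_mkt − F*| = |364.89 − 375.6741| = kr 10.78 per share

kr 10.78 per share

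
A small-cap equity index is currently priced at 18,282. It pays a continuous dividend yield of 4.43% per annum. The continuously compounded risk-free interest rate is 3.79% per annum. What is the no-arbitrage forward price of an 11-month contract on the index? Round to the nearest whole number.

18,175

F = S·e^((r − q)T) = 18282 · e^((0.0379 − 0.0443) × 11/12)
= 18282 · e^-0.005867 = 18282 × 0.994150
F = 18,175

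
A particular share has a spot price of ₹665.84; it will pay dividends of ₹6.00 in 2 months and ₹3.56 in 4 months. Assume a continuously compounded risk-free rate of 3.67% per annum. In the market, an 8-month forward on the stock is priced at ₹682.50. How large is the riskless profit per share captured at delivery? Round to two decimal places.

PV(dividends) I = 6.00·e^(−0.0367·2/12) + 3.56·e^(−0.0367·4/12) = 9.4801
Fair forward F* = (S − I)·e^(rT) = (665.84 − 9.4801)·e^0.024467 = 656.3599 × 1.024769 = 672.6173
Market ₹682.50 > fair 672.6173: forward overpriced → cash-and-carry (borrow at r, buy the stock and collect the dividends, short the forward).
Profit at T = |F_mkt − F*| = |682.50 − 672.6173| = ₹9.88 per share

₹9.88 per share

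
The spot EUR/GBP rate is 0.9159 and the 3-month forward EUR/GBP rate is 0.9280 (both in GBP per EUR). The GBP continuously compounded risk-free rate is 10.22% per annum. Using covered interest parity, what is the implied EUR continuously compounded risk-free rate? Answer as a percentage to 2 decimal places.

F = S·e^((r_GBP − r_EUR)T) ⇒ r_EUR = r_GBP − ln(F/S)/T
ln(0.9280/0.9159) = 0.013125; /(3/12) = 0.052500
r_EUR = 0.1022 − 0.052500 = 0.049700
r_EUR = 4.97%

4.97%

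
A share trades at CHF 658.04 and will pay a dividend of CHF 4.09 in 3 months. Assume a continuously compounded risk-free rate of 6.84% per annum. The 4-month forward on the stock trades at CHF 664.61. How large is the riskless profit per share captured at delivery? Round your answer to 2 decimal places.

PV(dividends) I = 4.09·e^(−0.0684·3/12) = 4.0207
Fair forward F* = (S − I)·e^(rT) = (658.04 − 4.0207)·e^0.022800 = 654.0193 × 1.023062 = 669.1023
Market CHF 664.61 < fair 669.1023: forward underpriced → reverse cash-and-carry (short the stock, invest proceeds at r, pay the dividends, go long the forward).
Profit at T = |F_mkt − F*| = |664.61 − 669.1023| = CHF 4.49 per share

CHF 4.49 per share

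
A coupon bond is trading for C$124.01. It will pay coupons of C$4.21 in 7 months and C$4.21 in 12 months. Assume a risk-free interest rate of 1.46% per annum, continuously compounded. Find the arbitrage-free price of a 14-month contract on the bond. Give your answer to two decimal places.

C$117.67

PV(coupons) I = 4.21·e^(−0.0146·7/12) + 4.21·e^(−0.0146·12/12)
I = 4.1743 + 4.1490 = 8.3233
F = (S − I)·e^(rT) = (124.01 − 8.3233) · e^(0.0146·14/12)
= 115.6867 · e^0.017033 = 115.6867 × 1.017179 = C$117.67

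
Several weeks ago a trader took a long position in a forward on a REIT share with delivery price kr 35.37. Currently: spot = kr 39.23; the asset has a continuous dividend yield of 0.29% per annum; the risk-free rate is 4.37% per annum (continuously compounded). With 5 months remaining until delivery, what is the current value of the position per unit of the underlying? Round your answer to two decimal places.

Current fair forward for the remaining 5 months: F = S·e^((r − q)·T), (r − q) = 0.0437 − 0.0029 = 0.0408
F = 39.23 · e^(0.0408 × 5/12) = 39.23 × 1.017145 = 39.9026
Value of long forward = (F − K)·e^(−rT) = (39.9026 − 35.37) · e^(−0.0437·5/12)
= 4.5326 × 0.981956 = 4.45

kr 4.45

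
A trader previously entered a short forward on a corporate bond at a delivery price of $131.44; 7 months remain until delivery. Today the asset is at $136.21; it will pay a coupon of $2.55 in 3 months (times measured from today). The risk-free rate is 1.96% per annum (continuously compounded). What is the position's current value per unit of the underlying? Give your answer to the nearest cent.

-$3.73

PV(remaining coupons) I = 2.55·e^(−0.0196·3/12) = 2.5375
Current forward F = (S − I)·e^(rT) = (136.21 − 2.5375)·e^(0.0196·7/12) = 133.6725 × 1.011499 = 135.2096
Value (long) = (F − K)·e^(−rT) = (135.2096 − 131.44) × 0.988632 = 3.7267
Short position value = −(long value) = -$3.73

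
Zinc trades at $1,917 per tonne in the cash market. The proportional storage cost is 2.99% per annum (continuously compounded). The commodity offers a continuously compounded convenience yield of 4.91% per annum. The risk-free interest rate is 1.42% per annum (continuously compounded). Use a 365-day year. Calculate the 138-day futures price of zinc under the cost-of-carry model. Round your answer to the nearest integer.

$1,913 per tonne

Net carry = r + u − y = 0.0142 + 0.0299 − 0.0491 = -0.0050
F = S·e^((r+u−y)T) = 1917 · e^(-0.0050 × 138/365) = 1917 · e^-0.001890
= 1917 × 0.998112 = $1,913 per tonne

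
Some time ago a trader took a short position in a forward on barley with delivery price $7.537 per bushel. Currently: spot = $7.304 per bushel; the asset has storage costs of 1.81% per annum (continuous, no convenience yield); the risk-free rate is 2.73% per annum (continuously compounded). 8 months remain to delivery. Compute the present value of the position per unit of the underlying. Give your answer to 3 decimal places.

Current fair forward for the remaining 8 months: F = S·e^((r + u)·T), (r + u) = 0.0273 + 0.0181 = 0.0454
F = 7.304 · e^(0.0454 × 8/12) = 7.304 × 1.030729 = 7.5284
Value of long forward = (F − K)·e^(−rT) = (7.5284 − 7.537) · e^(−0.0273·8/12)
= -0.0086 × 0.981965 = -0.008
Short position value = −(long value) = $0.008

$0.008 per bushel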